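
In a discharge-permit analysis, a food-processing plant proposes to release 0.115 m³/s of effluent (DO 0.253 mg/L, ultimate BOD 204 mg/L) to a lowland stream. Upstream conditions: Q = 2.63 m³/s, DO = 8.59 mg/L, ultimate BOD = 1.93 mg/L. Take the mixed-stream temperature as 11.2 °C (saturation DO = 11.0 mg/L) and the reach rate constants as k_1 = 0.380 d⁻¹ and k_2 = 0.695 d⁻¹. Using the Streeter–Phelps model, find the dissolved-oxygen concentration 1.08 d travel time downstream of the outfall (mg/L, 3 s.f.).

DO ≈ 7.30 mg/L

Mixed DO = (2.63×8.59 + 0.115×0.253)/(2.63+0.115) = 22.62/2.745 = 8.241 mg/L.
Mixed L₀ = (2.63×1.93 + 0.115×204)/(2.745) = 28.54/2.745 = 10.40 mg/L.
Initial deficit D₀ = C_s − DO₀ = 11.0 − 8.241 = 2.759 mg/L.
D(1.08) = [0.380×10.40/(0.695−0.380)](e^(−0.380×1.08) − e^(−0.695×1.08)) + 2.759 e^(−0.695×1.08)
= 12.54 × (0.6634 − 0.4721) + 2.759 × 0.4721 = 3.702 mg/L.
DO = 11.0 − 3.702 = 7.298 mg/L.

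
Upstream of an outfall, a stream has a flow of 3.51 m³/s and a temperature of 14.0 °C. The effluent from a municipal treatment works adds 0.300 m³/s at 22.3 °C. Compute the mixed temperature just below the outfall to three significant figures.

14.7 °C

Flow-weighted mixing: C = (Q_r C_r + Q_w C_w)/(Q_r + Q_w)
= (3.51×14.0 + 0.300×22.3)/(3.51 + 0.300) = 55.83/3.810 = 14.65 °C.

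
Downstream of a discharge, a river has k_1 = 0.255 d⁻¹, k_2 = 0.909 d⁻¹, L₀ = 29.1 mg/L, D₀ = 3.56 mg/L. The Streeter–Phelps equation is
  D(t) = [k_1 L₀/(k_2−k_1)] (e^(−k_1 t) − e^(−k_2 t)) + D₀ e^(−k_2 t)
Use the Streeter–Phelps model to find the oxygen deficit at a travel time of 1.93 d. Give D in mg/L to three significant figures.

k_1 L₀/(k_2−k_1) = 0.255×29.1/(0.909−0.255) = 7.421/0.6540 = 11.35 mg/L.
e^(−k_1 t) = e^(−0.255×1.930) = 0.6113; e^(−k_2 t) = e^(−0.909×1.930) = 0.1730.
D = 11.35 × (0.6113 − 0.1730) + 3.56 × 0.1730 = 4.973 + 0.6159 = 5.589 mg/L.

D ≈ 5.59 mg/L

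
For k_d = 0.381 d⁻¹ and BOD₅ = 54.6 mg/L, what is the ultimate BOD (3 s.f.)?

L₀ ≈ 64.1 mg/L

BOD₅ = L₀(1 − e^(−5k_d)) ⇒ L₀ = BOD₅ / (1 − e^(−5×0.381))
= 54.6 / (1 − 0.1488) = 54.6 / 0.8512 = 64.15 mg/L.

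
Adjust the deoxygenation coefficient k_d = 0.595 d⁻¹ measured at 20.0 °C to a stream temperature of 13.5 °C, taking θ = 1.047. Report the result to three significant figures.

k_d ≈ 0.441 d⁻¹

k_d(T₂) = k_d(T₁) · θ^(T₂−T₁) = 0.595 × 1.047^(13.5−20.0)
= 0.595 × 1.047^-6.50 = 0.595 × 0.7419 = 0.4414 d⁻¹.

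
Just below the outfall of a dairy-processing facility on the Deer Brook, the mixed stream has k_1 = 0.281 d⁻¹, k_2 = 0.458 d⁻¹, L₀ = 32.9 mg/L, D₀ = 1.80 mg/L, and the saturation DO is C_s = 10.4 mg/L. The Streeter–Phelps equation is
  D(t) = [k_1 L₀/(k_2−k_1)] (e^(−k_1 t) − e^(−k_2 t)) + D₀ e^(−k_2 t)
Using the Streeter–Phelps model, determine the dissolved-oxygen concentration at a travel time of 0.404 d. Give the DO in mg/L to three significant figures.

k_1 L₀/(k_2−k_1) = 0.281×32.9/(0.458−0.281) = 9.245/0.1770 = 52.23 mg/L.
e^(−k_1 t) = e^(−0.281×0.4040) = 0.8927; e^(−k_2 t) = e^(−0.458×0.4040) = 0.8311.
D = 52.23 × (0.8927 − 0.8311) + 1.80 × 0.8311 = 3.218 + 1.496 = 4.714 mg/L.
DO = C_s − D = 10.4 − 4.714 = 5.686 mg/L.

DO ≈ 5.69 mg/L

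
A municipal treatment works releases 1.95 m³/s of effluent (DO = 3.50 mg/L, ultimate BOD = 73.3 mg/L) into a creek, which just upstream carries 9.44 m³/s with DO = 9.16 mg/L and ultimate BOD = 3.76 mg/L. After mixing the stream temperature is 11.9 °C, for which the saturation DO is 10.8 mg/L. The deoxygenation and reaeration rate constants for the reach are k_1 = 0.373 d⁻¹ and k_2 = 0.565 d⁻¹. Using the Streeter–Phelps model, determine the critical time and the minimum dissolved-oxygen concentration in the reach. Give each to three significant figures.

Mixed DO = (9.44×9.16 + 1.95×3.50)/(9.44+1.95) = 93.30/11.39 = 8.191 mg/L.
Mixed L₀ = (9.44×3.76 + 1.95×73.3)/(11.39) = 178.4/11.39 = 15.67 mg/L.
Initial deficit D₀ = C_s − DO₀ = 10.8 − 8.191 = 2.609 mg/L.
t_c = (1/0.1920) ln[(0.565/0.373)(1 − 2.609×0.1920/(0.373×15.67))] = 5.208 × ln(1.385) = 1.696 d.
D_c = (0.373/0.565) × 15.67 × e^(−0.373×1.696) = 0.6602 × 15.67 × 0.5312 = 5.494 mg/L.
Minimum DO = 10.8 − 5.494 = 5.306 mg/L.

t_c ≈ 1.70 d; minimum DO ≈ 5.31 mg/L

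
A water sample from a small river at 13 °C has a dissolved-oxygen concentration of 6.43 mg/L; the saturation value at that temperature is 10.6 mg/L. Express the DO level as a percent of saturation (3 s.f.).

% saturation = C/C_s × 100 = 6.43/10.6 × 100 = 60.7 %.

60.7 % saturation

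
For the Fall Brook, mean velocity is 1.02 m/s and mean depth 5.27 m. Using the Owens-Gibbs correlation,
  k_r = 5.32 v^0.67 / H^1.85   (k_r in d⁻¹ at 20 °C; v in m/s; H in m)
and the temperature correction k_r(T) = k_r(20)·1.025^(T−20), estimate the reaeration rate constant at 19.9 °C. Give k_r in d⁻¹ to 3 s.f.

k_r(20) = 5.32 × 1.02^0.67 / 5.27^1.85 = 5.32 × 1.013 / 21.64 = 0.2491 d⁻¹.
k_r(19.9) = 0.2491 × 1.025^(19.9−20) = 0.2491 × 0.9975 = 0.2485 d⁻¹.

k_r ≈ 0.248 d⁻¹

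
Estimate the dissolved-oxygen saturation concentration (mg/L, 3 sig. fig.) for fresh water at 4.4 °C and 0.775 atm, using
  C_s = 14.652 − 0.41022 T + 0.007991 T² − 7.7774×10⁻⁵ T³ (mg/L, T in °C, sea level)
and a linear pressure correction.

C_s ≈ 10.1 mg/L

At sea level: C_s = 14.652 − 0.41022×4.4 + 0.007991×4.4² − 7.7774×10⁻⁵×4.4³ = 13.00 mg/L.
Pressure correction: C_s' = 13.00 × 0.775 = 10.07 mg/L.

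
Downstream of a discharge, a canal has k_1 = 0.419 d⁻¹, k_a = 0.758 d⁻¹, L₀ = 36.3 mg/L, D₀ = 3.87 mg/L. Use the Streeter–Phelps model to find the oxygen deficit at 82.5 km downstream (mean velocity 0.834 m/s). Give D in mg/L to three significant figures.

D ≈ 10.6 mg/L

Travel time t = x/v = 82.5 km / (0.834 m/s) = 82500 m / 0.834 m/s = 98920 s = 1.145 d.
k_1 L₀/(k_a−k_1) = 0.419×36.3/(0.758−0.419) = 15.21/0.3390 = 44.87 mg/L.
e^(−k_1 t) = e^(−0.419×1.145) = 0.6190; e^(−k_a t) = e^(−0.758×1.145) = 0.4199.
D = 44.87 × (0.6190 − 0.4199) + 3.87 × 0.4199 = 8.933 + 1.625 = 10.56 mg/L.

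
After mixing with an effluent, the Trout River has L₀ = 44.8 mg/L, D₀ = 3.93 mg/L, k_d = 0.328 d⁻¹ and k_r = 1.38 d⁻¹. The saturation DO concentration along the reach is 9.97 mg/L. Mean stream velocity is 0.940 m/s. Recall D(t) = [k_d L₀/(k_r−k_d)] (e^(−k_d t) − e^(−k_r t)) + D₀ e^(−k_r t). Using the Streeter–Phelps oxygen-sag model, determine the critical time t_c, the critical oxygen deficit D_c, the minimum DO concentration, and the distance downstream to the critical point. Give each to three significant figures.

t_c ≈ 1.05 d; D_c ≈ 7.54 mg/L; min DO ≈ 2.43 mg/L; x_c ≈ 85.4 km

At the critical point dD/dt = 0, so k_d L₀ e^(−k_d t) = k_r D. Substituting D(t) from the Streeter–Phelps equation and solving for t gives
t_c = ln[(k_r/k_d)(1 − D₀(k_r−k_d)/(k_d L₀))] / (k_r−k_d).
Here k_r−k_d = 1.052 d⁻¹ and 1 − D₀(k_r−k_d)/(k_d L₀) = 1 − 3.93×1.052/(0.328×44.8) = 0.7186, so
t_c = ln(4.207 × 0.7186) / 1.052 = 1.106 / 1.052 = 1.052 d.
D_c = (k_d/k_r) L₀ e^(−k_d t_c) = (0.328/1.38) × 44.8 × e^(−0.328×1.052) = 0.2377 × 44.8 × 0.7082 = 7.541 mg/L.
Minimum DO = C_s − D_c = 9.97 − 7.541 = 2.429 mg/L.
x_c = v t_c = 0.940 m/s × 1.052 d × 86400 s/d = 85420 m ≈ 85.4 km.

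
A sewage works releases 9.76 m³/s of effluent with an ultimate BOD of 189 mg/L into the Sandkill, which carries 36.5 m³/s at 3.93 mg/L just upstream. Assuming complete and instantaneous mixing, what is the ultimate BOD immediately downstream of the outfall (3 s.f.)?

43.0 mg/L

Flow-weighted mixing: C = (Q_r C_r + Q_w C_w)/(Q_r + Q_w)
= (36.5×3.93 + 9.76×189)/(36.5 + 9.76) = 1988/46.26 = 42.98 mg/L.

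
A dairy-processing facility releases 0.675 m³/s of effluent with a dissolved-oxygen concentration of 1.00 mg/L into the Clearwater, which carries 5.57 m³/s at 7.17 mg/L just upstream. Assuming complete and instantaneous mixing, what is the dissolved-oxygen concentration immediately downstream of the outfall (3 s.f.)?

Flow-weighted mixing: C = (Q_r C_r + Q_w C_w)/(Q_r + Q_w)
= (5.57×7.17 + 0.675×1.00)/(5.57 + 0.675) = 40.61/6.245 = 6.503 mg/L.

6.50 mg/L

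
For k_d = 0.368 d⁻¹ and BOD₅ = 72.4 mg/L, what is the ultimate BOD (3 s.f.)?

L₀ ≈ 86.1 mg/L

BOD₅ = L₀(1 − e^(−5k_d)) ⇒ L₀ = BOD₅ / (1 − e^(−5×0.368))
= 72.4 / (1 − 0.1588) = 72.4 / 0.8412 = 86.07 mg/L.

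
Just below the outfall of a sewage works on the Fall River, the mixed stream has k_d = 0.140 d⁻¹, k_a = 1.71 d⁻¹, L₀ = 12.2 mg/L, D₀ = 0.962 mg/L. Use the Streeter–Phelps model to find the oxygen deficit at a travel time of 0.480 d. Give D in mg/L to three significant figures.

k_d L₀/(k_a−k_d) = 0.140×12.2/(1.71−0.140) = 1.708/1.570 = 1.088 mg/L.
e^(−k_d t) = e^(−0.140×0.4800) = 0.9350; e^(−k_a t) = e^(−1.71×0.4800) = 0.4401.
D = 1.088 × (0.9350 − 0.4401) + 0.962 × 0.4401 = 0.5384 + 0.4234 = 0.9618 mg/L.

D ≈ 0.962 mg/L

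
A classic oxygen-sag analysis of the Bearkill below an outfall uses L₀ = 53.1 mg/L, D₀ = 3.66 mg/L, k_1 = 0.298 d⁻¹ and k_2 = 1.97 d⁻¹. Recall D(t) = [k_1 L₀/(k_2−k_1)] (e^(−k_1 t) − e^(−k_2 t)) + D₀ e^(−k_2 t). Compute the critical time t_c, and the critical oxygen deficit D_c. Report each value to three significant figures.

With k_2/k_1 = 6.611 and 1 − D₀(k_2−k_1)/(k_1 L₀) = 0.6133,
t_c = ln(6.611 × 0.6133) / (1.97 − 0.298) = ln(4.054) / 1.672 = 1.400/1.672 = 0.8372 d.
L(t_c) = L₀ e^(−k_1 t_c) = 53.1 × 0.7792 = 41.38 mg/L, and at the critical point k_2 D_c = k_1 L, so D_c = (0.298/1.97) × 41.38 = 6.259 mg/L.

t_c ≈ 0.837 d; D_c ≈ 6.26 mg/L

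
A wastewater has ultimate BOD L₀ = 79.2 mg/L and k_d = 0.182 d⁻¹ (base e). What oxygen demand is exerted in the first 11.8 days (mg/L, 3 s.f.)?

y ≈ 70.0 mg/L

y_t = L₀(1 − e^(−k_d t)) = 79.2 × (1 − e^(−0.182×11.8))
= 79.2 × (1 − 0.1168) = 79.2 × 0.8832 = 69.95 mg/L.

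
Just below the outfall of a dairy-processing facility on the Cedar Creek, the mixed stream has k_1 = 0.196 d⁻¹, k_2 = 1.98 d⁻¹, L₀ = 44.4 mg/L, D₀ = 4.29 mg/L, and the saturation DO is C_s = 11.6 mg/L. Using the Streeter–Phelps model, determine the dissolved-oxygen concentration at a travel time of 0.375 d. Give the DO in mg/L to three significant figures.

DO ≈ 7.35 mg/L

k_1 L₀/(k_2−k_1) = 0.196×44.4/(1.98−0.196) = 8.702/1.784 = 4.878 mg/L.
e^(−k_1 t) = e^(−0.196×0.3750) = 0.9291; e^(−k_2 t) = e^(−1.98×0.3750) = 0.4759.
D = 4.878 × (0.9291 − 0.4759) + 4.29 × 0.4759 = 2.211 + 2.042 = 4.252 mg/L.
DO = C_s − D = 11.6 − 4.252 = 7.348 mg/L.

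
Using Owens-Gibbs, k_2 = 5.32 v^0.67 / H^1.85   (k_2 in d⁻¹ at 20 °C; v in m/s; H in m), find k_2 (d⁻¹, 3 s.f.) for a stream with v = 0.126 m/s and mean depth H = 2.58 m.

k_2 ≈ 0.230 d⁻¹

k_2 = 5.32 × 0.126^0.67 / 2.58^1.85 = 5.32 × 0.2496 / 5.774 = 0.2300 d⁻¹.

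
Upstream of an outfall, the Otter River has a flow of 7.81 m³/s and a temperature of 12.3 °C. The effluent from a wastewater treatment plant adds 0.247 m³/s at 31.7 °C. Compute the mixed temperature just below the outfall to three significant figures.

Flow-weighted mixing: C = (Q_r C_r + Q_w C_w)/(Q_r + Q_w)
= (7.81×12.3 + 0.247×31.7)/(7.81 + 0.247) = 103.9/8.057 = 12.89 °C.

12.9 °C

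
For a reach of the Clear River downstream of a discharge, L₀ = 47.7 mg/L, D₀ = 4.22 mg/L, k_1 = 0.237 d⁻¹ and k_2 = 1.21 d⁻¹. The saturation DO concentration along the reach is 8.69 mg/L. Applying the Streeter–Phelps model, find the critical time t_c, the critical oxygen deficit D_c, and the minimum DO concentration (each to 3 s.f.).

t_c ≈ 1.21 d; D_c ≈ 7.01 mg/L; min DO ≈ 1.68 mg/L

t_c = [1/(k_2−k_1)] ln[(k_2/k_1)(1 − D₀(k_2−k_1)/(k_1 L₀))]
= [1/(1.21−0.237)] ln[(1.21/0.237)(1 − 4.22×0.9730/(0.237×47.7))]
= (1/0.9730) ln[5.105 × 0.6368] = 1.028 × ln(3.251) = 1.028 × 1.179 = 1.212 d.
L(t_c) = L₀ e^(−k_1 t_c) = 47.7 × 0.7504 = 35.79 mg/L, and at the critical point k_2 D_c = k_1 L, so D_c = (0.237/1.21) × 35.79 = 7.011 mg/L.
Minimum DO = C_s − D_c = 8.69 − 7.011 = 1.679 mg/L.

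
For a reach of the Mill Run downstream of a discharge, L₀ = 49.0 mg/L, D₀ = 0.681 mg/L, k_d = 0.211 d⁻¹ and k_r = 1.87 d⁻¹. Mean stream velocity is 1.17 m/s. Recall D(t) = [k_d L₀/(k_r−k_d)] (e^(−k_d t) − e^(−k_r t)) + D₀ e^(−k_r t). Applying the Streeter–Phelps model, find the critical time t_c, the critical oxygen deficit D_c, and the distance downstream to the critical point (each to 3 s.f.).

t_c ≈ 1.25 d; D_c ≈ 4.25 mg/L; x_c ≈ 126 km

t_c = [1/(k_r−k_d)] ln[(k_r/k_d)(1 − D₀(k_r−k_d)/(k_d L₀))]
= [1/(1.87−0.211)] ln[(1.87/0.211)(1 − 0.681×1.659/(0.211×49.0))]
= (1/1.659) ln[8.863 × 0.8907] = 0.6028 × ln(7.894) = 0.6028 × 2.066 = 1.245 d.
D_c = (k_d/k_r) L₀ e^(−k_d t_c) = (0.211/1.87) × 49.0 × e^(−0.211×1.245) = 0.1128 × 49.0 × 0.7689 = 4.251 mg/L.
x_c = v t_c = 1.17 m/s × 1.245 d × 86400 s/d = 125900 m ≈ 126 km.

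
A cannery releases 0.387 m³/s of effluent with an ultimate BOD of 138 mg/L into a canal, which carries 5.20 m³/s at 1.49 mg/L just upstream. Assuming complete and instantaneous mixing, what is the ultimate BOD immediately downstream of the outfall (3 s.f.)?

Flow-weighted mixing: C = (Q_r C_r + Q_w C_w)/(Q_r + Q_w)
= (5.20×1.49 + 0.387×138)/(5.20 + 0.387) = 61.15/5.587 = 10.95 mg/L.

10.9 mg/L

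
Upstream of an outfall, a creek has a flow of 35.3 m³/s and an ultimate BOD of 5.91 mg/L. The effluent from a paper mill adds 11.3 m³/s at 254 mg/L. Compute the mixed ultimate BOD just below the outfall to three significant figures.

66.1 mg/L

Flow-weighted mixing: C = (Q_r C_r + Q_w C_w)/(Q_r + Q_w)
= (35.3×5.91 + 11.3×254)/(35.3 + 11.3) = 3079/46.60 = 66.07 mg/L.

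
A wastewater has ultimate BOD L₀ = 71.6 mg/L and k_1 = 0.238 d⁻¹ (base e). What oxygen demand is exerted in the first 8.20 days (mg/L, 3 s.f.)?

y_t = L₀(1 − e^(−k_1 t)) = 71.6 × (1 − e^(−0.238×8.20))
= 71.6 × (1 − 0.1420) = 71.6 × 0.8580 = 61.43 mg/L.

y ≈ 61.4 mg/L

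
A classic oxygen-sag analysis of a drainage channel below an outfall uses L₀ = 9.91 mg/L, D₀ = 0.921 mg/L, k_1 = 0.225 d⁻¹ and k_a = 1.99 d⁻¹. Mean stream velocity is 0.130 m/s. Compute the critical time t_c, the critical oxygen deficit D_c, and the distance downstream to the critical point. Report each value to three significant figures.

At the critical point dD/dt = 0, so k_1 L₀ e^(−k_1 t) = k_a D. Substituting D(t) from the Streeter–Phelps equation and solving for t gives
t_c = ln[(k_a/k_1)(1 − D₀(k_a−k_1)/(k_1 L₀))] / (k_a−k_1).
Here k_a−k_1 = 1.765 d⁻¹ and 1 − D₀(k_a−k_1)/(k_1 L₀) = 1 − 0.921×1.765/(0.225×9.91) = 0.2710, so
t_c = ln(8.844 × 0.2710) / 1.765 = 0.8740 / 1.765 = 0.4952 d.
D_c = (k_1/k_a) L₀ e^(−k_1 t_c) = (0.225/1.99) × 9.91 × e^(−0.225×0.4952) = 0.1131 × 9.91 × 0.8946 = 1.002 mg/L.
x_c = v t_c = 0.130 m/s × 0.4952 d × 86400 s/d = 5562 m ≈ 5.56 km.

t_c ≈ 0.495 d; D_c ≈ 1.00 mg/L; x_c ≈ 5.56 km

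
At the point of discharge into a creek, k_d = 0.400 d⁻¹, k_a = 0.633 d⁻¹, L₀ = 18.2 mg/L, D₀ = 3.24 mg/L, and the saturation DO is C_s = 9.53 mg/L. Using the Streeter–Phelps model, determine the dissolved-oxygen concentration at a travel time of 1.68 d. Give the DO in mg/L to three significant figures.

DO ≈ 3.24 mg/L

k_d L₀/(k_a−k_d) = 0.400×18.2/(0.633−0.400) = 7.280/0.2330 = 31.24 mg/L.
e^(−k_d t) = e^(−0.400×1.680) = 0.5107; e^(−k_a t) = e^(−0.633×1.680) = 0.3453.
D = 31.24 × (0.5107 − 0.3453) + 3.24 × 0.3453 = 5.168 + 1.119 = 6.287 mg/L.
DO = C_s − D = 9.53 − 6.287 = 3.243 mg/L.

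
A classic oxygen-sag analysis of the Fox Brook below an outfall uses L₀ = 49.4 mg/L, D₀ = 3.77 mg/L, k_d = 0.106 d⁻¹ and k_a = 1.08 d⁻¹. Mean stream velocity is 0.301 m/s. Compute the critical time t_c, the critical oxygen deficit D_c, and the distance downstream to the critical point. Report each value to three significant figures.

t_c ≈ 1.14 d; D_c ≈ 4.30 mg/L; x_c ≈ 29.7 km

With k_a/k_d = 10.19 and 1 − D₀(k_a−k_d)/(k_d L₀) = 0.2988,
t_c = ln(10.19 × 0.2988) / (1.08 − 0.106) = ln(3.044) / 0.9740 = 1.113/0.9740 = 1.143 d.
L(t_c) = L₀ e^(−k_d t_c) = 49.4 × 0.8859 = 43.76 mg/L, and at the critical point k_a D_c = k_d L, so D_c = (0.106/1.08) × 43.76 = 4.295 mg/L.
x_c = v t_c = 0.301 m/s × 1.143 d × 86400 s/d = 29720 m ≈ 29.7 km.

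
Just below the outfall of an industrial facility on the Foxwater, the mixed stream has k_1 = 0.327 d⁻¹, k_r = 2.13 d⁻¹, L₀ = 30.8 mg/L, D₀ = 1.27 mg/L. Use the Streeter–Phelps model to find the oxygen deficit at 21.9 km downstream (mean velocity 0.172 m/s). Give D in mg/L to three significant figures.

D ≈ 3.26 mg/L

Travel time t = x/v = 21.9 km / (0.172 m/s) = 21900 m / 0.172 m/s = 127300 s = 1.474 d.
k_1 L₀/(k_r−k_1) = 0.327×30.8/(2.13−0.327) = 10.07/1.803 = 5.586 mg/L.
e^(−k_1 t) = e^(−0.327×1.474) = 0.6176; e^(−k_r t) = e^(−2.13×1.474) = 0.04333.
D = 5.586 × (0.6176 − 0.04333) + 1.27 × 0.04333 = 3.208 + 0.05503 = 3.263 mg/L.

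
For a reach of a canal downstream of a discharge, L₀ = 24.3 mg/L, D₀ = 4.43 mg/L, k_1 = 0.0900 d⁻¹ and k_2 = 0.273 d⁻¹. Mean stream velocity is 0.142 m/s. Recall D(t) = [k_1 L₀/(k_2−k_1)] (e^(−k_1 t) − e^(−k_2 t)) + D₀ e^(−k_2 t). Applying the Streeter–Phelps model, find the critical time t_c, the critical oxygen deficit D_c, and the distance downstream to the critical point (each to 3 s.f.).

t_c ≈ 3.53 d; D_c ≈ 5.83 mg/L; x_c ≈ 43.3 km

At the critical point dD/dt = 0, so k_1 L₀ e^(−k_1 t) = k_2 D. Substituting D(t) from the Streeter–Phelps equation and solving for t gives
t_c = ln[(k_2/k_1)(1 − D₀(k_2−k_1)/(k_1 L₀))] / (k_2−k_1).
Here k_2−k_1 = 0.1830 d⁻¹ and 1 − D₀(k_2−k_1)/(k_1 L₀) = 1 − 4.43×0.1830/(0.0900×24.3) = 0.6293, so
t_c = ln(3.033 × 0.6293) / 0.1830 = 0.6465 / 0.1830 = 3.533 d.
L(t_c) = L₀ e^(−k_1 t_c) = 24.3 × 0.7276 = 17.68 mg/L, and at the critical point k_2 D_c = k_1 L, so D_c = (0.0900/0.273) × 17.68 = 5.829 mg/L.
x_c = v t_c = 0.142 m/s × 3.533 d × 86400 s/d = 43350 m ≈ 43.3 km.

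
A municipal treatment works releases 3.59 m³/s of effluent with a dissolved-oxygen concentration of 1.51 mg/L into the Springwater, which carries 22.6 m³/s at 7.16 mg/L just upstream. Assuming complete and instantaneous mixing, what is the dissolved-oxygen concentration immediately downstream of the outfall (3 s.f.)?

6.39 mg/L

Flow-weighted mixing: C = (Q_r C_r + Q_w C_w)/(Q_r + Q_w)
= (22.6×7.16 + 3.59×1.51)/(22.6 + 3.59) = 167.2/26.19 = 6.386 mg/L.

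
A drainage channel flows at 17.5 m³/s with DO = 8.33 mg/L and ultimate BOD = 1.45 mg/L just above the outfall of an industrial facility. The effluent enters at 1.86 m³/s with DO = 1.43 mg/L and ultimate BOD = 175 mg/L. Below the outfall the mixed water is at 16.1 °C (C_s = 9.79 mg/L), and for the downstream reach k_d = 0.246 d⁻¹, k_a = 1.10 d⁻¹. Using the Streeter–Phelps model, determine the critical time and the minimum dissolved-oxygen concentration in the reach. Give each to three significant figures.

t_c ≈ 1.14 d; minimum DO ≈ 6.73 mg/L

Mixed DO = (17.5×8.33 + 1.86×1.43)/(17.5+1.86) = 148.4/19.36 = 7.667 mg/L.
Mixed L₀ = (17.5×1.45 + 1.86×175)/(19.36) = 350.9/19.36 = 18.12 mg/L.
Initial deficit D₀ = C_s − DO₀ = 9.79 − 7.667 = 2.123 mg/L.
t_c = (1/0.8540) ln[(1.10/0.246)(1 − 2.123×0.8540/(0.246×18.12))] = 1.171 × ln(2.653) = 1.143 d.
D_c = (0.246/1.10) × 18.12 × e^(−0.246×1.143) = 0.2236 × 18.12 × 0.7550 = 3.060 mg/L.
Minimum DO = 9.79 − 3.060 = 6.730 mg/L.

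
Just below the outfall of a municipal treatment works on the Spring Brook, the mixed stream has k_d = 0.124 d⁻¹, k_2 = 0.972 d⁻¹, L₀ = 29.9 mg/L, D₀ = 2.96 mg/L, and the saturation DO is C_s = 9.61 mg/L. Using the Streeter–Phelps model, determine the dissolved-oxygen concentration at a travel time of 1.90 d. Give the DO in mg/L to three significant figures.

DO ≈ 6.38 mg/L

k_d L₀/(k_2−k_d) = 0.124×29.9/(0.972−0.124) = 3.708/0.8480 = 4.372 mg/L.
e^(−k_d t) = e^(−0.124×1.900) = 0.7901; e^(−k_2 t) = e^(−0.972×1.900) = 0.1577.
D = 4.372 × (0.7901 − 0.1577) + 2.96 × 0.1577 = 2.765 + 0.4669 = 3.232 mg/L.
DO = C_s − D = 9.61 − 3.232 = 6.378 mg/L.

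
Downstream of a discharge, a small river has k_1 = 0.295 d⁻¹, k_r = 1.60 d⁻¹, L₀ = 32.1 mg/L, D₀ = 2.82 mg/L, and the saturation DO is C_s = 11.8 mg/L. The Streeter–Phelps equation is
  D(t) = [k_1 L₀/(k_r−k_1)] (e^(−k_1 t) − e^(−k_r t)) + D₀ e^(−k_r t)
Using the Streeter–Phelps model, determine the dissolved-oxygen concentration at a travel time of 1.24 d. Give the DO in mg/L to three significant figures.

DO ≈ 7.38 mg/L

k_1 L₀/(k_r−k_1) = 0.295×32.1/(1.60−0.295) = 9.470/1.305 = 7.256 mg/L.
e^(−k_1 t) = e^(−0.295×1.240) = 0.6936; e^(−k_r t) = e^(−1.60×1.240) = 0.1375.
D = 7.256 × (0.6936 − 0.1375) + 2.82 × 0.1375 = 4.035 + 0.3878 = 4.423 mg/L.
DO = C_s − D = 11.8 − 4.423 = 7.377 mg/L.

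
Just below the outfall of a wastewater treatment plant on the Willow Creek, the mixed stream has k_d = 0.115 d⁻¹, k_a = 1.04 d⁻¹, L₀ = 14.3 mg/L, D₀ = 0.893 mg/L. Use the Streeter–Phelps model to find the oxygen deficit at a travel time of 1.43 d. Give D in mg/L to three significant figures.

k_d L₀/(k_a−k_d) = 0.115×14.3/(1.04−0.115) = 1.645/0.9250 = 1.778 mg/L.
e^(−k_d t) = e^(−0.115×1.430) = 0.8484; e^(−k_a t) = e^(−1.04×1.430) = 0.2260.
D = 1.778 × (0.8484 − 0.2260) + 0.893 × 0.2260 = 1.106 + 0.2018 = 1.308 mg/L.

D ≈ 1.31 mg/L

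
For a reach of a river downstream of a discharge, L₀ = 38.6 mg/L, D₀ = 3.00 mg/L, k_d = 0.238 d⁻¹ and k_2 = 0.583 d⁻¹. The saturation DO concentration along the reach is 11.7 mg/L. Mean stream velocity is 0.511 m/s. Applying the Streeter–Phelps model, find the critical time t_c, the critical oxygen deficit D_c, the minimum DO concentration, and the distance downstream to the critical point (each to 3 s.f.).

t_c ≈ 2.25 d; D_c ≈ 9.22 mg/L; min DO ≈ 2.48 mg/L; x_c ≈ 99.4 km

With k_2/k_d = 2.450 and 1 − D₀(k_2−k_d)/(k_d L₀) = 0.8873,
t_c = ln(2.450 × 0.8873) / (0.583 − 0.238) = ln(2.174) / 0.3450 = 0.7764/0.3450 = 2.250 d.
L(t_c) = L₀ e^(−k_d t_c) = 38.6 × 0.5853 = 22.59 mg/L, and at the critical point k_2 D_c = k_d L, so D_c = (0.238/0.583) × 22.59 = 9.223 mg/L.
Minimum DO = C_s − D_c = 11.7 − 9.223 = 2.477 mg/L.
x_c = v t_c = 0.511 m/s × 2.250 d × 86400 s/d = 99360 m ≈ 99.4 km.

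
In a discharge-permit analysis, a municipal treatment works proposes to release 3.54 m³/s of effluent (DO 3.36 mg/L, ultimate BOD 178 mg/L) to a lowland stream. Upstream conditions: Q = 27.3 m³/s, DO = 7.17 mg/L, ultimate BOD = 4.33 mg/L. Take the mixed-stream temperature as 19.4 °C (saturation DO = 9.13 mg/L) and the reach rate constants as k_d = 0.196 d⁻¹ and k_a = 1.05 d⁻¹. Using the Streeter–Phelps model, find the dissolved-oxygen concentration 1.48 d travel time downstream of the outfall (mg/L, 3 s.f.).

Mixed DO = (27.3×7.17 + 3.54×3.36)/(27.3+3.54) = 207.6/30.84 = 6.733 mg/L.
Mixed L₀ = (27.3×4.33 + 3.54×178)/(30.84) = 748.3/30.84 = 24.26 mg/L.
Initial deficit D₀ = C_s − DO₀ = 9.13 − 6.733 = 2.397 mg/L.
D(1.48) = [0.196×24.26/(1.05−0.196)](e^(−0.196×1.48) − e^(−1.05×1.48)) + 2.397 e^(−1.05×1.48)
= 5.569 × (0.7482 − 0.2114) + 2.397 × 0.2114 = 3.496 mg/L.
DO = 9.13 − 3.496 = 5.634 mg/L.

DO ≈ 5.63 mg/L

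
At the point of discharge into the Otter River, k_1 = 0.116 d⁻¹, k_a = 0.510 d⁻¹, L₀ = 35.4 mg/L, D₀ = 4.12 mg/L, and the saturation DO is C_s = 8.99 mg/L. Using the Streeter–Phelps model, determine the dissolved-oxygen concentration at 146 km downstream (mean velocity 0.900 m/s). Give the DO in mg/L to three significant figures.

DO ≈ 3.03 mg/L

Travel time t = x/v = 146 km / (0.900 m/s) = 146000 m / 0.900 m/s = 162200 s = 1.878 d.
k_1 L₀/(k_a−k_1) = 0.116×35.4/(0.510−0.116) = 4.106/0.3940 = 10.42 mg/L.
e^(−k_1 t) = e^(−0.116×1.878) = 0.8043; e^(−k_a t) = e^(−0.510×1.878) = 0.3838.
D = 10.42 × (0.8043 − 0.3838) + 4.12 × 0.3838 = 4.382 + 1.581 = 5.964 mg/L.
DO = C_s − D = 8.99 − 5.964 = 3.026 mg/L.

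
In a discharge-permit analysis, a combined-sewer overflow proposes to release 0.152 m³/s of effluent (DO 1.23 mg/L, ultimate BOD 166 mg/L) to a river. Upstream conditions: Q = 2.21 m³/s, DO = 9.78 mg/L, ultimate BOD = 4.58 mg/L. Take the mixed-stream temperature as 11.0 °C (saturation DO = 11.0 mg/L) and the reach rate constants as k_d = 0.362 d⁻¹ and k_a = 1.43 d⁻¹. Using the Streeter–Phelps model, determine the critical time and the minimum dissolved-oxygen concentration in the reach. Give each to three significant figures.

t_c ≈ 0.885 d; minimum DO ≈ 8.25 mg/L

Mixed DO = (2.21×9.78 + 0.152×1.23)/(2.21+0.152) = 21.80/2.362 = 9.230 mg/L.
Mixed L₀ = (2.21×4.58 + 0.152×166)/(2.362) = 35.35/2.362 = 14.97 mg/L.
Initial deficit D₀ = C_s − DO₀ = 11.0 − 9.230 = 1.770 mg/L.
t_c = (1/1.068) ln[(1.43/0.362)(1 − 1.770×1.068/(0.362×14.97))] = 0.9363 × ln(2.572) = 0.8845 d.
D_c = (0.362/1.43) × 14.97 × e^(−0.362×0.8845) = 0.2531 × 14.97 × 0.7260 = 2.751 mg/L.
Minimum DO = 11.0 − 2.751 = 8.249 mg/L.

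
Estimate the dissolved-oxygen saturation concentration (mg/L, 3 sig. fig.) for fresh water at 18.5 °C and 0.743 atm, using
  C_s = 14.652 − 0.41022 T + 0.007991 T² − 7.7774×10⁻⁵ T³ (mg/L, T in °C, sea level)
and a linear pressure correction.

C_s ≈ 6.91 mg/L

At sea level: C_s = 14.652 − 0.41022×18.5 + 0.007991×18.5² − 7.7774×10⁻⁵×18.5³ = 9.305 mg/L.
Pressure correction: C_s' = 9.305 × 0.743 = 6.914 mg/L.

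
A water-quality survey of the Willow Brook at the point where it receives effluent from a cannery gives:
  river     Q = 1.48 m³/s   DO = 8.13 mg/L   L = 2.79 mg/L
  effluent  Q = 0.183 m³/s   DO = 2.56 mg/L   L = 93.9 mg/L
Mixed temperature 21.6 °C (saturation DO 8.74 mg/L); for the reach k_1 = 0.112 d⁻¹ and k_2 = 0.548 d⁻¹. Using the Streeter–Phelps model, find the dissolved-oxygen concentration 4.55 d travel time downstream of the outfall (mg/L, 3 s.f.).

DO ≈ 6.93 mg/L

Mixed DO = (1.48×8.13 + 0.183×2.56)/(1.48+0.183) = 12.50/1.663 = 7.517 mg/L.
Mixed L₀ = (1.48×2.79 + 0.183×93.9)/(1.663) = 21.31/1.663 = 12.82 mg/L.
Initial deficit D₀ = C_s − DO₀ = 8.74 − 7.517 = 1.223 mg/L.
D(4.55) = [0.112×12.82/(0.548−0.112)](e^(−0.112×4.55) − e^(−0.548×4.55)) + 1.223 e^(−0.548×4.55)
= 3.292 × (0.6007 − 0.08263) + 1.223 × 0.08263 = 1.807 mg/L.
DO = 8.74 − 1.807 = 6.933 mg/L.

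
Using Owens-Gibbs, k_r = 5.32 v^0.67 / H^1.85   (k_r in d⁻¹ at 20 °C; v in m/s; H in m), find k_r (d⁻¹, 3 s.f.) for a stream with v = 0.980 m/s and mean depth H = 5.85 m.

k_r ≈ 0.200 d⁻¹

k_r = 5.32 × 0.980^0.67 / 5.85^1.85 = 5.32 × 0.9866 / 26.26 = 0.1999 d⁻¹.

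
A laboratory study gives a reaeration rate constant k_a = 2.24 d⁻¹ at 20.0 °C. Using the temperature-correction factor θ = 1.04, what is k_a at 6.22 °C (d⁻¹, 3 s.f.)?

k_a(T₂) = k_a(T₁) · θ^(T₂−T₁) = 2.24 × 1.04^(6.22−20.0)
= 2.24 × 1.04^-13.8 = 2.24 × 0.5825 = 1.305 d⁻¹.

k_a ≈ 1.30 d⁻¹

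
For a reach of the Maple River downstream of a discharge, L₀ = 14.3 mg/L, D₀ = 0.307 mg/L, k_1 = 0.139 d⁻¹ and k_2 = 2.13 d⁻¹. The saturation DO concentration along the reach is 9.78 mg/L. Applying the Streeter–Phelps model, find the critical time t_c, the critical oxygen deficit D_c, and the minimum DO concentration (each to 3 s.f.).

t_c ≈ 1.19 d; D_c ≈ 0.791 mg/L; min DO ≈ 8.99 mg/L

With k_2/k_1 = 15.32 and 1 − D₀(k_2−k_1)/(k_1 L₀) = 0.6925,
t_c = ln(15.32 × 0.6925) / (2.13 − 0.139) = ln(10.61) / 1.991 = 2.362/1.991 = 1.186 d.
D_c = (k_1/k_2) L₀ e^(−k_1 t_c) = (0.139/2.13) × 14.3 × e^(−0.139×1.186) = 0.06526 × 14.3 × 0.8480 = 0.7913 mg/L.
Minimum DO = C_s − D_c = 9.78 − 0.7913 = 8.989 mg/L.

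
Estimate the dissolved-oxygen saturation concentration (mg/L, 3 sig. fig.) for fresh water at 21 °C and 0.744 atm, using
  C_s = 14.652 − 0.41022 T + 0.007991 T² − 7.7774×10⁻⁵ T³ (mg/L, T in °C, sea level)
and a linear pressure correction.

At sea level: C_s = 14.652 − 0.41022×21 + 0.007991×21² − 7.7774×10⁻⁵×21³ = 8.841 mg/L.
Pressure correction: C_s' = 8.841 × 0.744 = 6.578 mg/L.

C_s ≈ 6.58 mg/L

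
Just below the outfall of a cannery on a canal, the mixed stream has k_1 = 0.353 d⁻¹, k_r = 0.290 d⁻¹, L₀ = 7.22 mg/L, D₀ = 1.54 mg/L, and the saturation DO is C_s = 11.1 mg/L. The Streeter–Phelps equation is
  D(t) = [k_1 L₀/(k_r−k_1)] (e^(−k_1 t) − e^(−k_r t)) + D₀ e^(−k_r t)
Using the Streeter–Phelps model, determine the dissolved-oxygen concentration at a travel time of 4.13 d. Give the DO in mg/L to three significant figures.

DO ≈ 7.84 mg/L

k_1 L₀/(k_r−k_1) = 0.353×7.22/(0.290−0.353) = 2.549/-0.06300 = -40.45 mg/L.
e^(−k_1 t) = e^(−0.353×4.130) = 0.2327; e^(−k_r t) = e^(−0.290×4.130) = 0.3019.
D = -40.45 × (0.2327 − 0.3019) + 1.54 × 0.3019 = 2.798 + 0.4649 = 3.263 mg/L.
DO = C_s − D = 11.1 − 3.263 = 7.837 mg/L.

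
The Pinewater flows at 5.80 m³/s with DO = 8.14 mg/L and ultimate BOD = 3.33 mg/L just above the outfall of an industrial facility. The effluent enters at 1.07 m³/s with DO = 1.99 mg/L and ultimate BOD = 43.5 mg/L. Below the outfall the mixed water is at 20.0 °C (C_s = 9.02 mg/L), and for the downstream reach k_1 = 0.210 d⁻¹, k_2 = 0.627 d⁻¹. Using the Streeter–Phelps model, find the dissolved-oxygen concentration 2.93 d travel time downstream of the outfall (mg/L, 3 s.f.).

Mixed DO = (5.80×8.14 + 1.07×1.99)/(5.80+1.07) = 49.34/6.870 = 7.182 mg/L.
Mixed L₀ = (5.80×3.33 + 1.07×43.5)/(6.870) = 65.86/6.870 = 9.586 mg/L.
Initial deficit D₀ = C_s − DO₀ = 9.02 − 7.182 = 1.838 mg/L.
D(2.93) = [0.210×9.586/(0.627−0.210)](e^(−0.210×2.93) − e^(−0.627×2.93)) + 1.838 e^(−0.627×2.93)
= 4.828 × (0.5405 − 0.1593) + 1.838 × 0.1593 = 2.133 mg/L.
DO = 9.02 − 2.133 = 6.887 mg/L.

DO ≈ 6.89 mg/L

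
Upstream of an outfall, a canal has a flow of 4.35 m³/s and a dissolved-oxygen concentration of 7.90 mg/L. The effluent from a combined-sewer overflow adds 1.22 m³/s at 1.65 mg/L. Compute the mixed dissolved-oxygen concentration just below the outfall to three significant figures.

Flow-weighted mixing: C = (Q_r C_r + Q_w C_w)/(Q_r + Q_w)
= (4.35×7.90 + 1.22×1.65)/(4.35 + 1.22) = 36.38/5.570 = 6.531 mg/L.

6.53 mg/L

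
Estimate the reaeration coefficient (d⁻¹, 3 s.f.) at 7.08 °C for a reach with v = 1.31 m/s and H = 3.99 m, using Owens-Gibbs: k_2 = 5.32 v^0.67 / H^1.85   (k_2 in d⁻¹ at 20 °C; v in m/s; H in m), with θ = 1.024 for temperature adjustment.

k_2 ≈ 0.363 d⁻¹

k_2(20) = 5.32 × 1.31^0.67 / 3.99^1.85 = 5.32 × 1.198 / 12.94 = 0.4928 d⁻¹.
k_2(7.08) = 0.4928 × 1.024^(7.08−20) = 0.4928 × 0.7361 = 0.3628 d⁻¹.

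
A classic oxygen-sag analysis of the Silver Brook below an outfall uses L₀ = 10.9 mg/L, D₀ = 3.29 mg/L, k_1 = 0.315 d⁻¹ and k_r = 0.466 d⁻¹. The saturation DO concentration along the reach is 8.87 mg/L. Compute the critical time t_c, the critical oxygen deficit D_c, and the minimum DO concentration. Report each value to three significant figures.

t_c = [1/(k_r−k_1)] ln[(k_r/k_1)(1 − D₀(k_r−k_1)/(k_1 L₀))]
= [1/(0.466−0.315)] ln[(0.466/0.315)(1 − 3.29×0.1510/(0.315×10.9))]
= (1/0.1510) ln[1.479 × 0.8553] = 6.623 × ln(1.265) = 6.623 × 0.2353 = 1.558 d.
L(t_c) = L₀ e^(−k_1 t_c) = 10.9 × 0.6121 = 6.672 mg/L, and at the critical point k_r D_c = k_1 L, so D_c = (0.315/0.466) × 6.672 = 4.510 mg/L.
Minimum DO = C_s − D_c = 8.87 − 4.510 = 4.360 mg/L.

t_c ≈ 1.56 d; D_c ≈ 4.51 mg/L; min DO ≈ 4.36 mg/L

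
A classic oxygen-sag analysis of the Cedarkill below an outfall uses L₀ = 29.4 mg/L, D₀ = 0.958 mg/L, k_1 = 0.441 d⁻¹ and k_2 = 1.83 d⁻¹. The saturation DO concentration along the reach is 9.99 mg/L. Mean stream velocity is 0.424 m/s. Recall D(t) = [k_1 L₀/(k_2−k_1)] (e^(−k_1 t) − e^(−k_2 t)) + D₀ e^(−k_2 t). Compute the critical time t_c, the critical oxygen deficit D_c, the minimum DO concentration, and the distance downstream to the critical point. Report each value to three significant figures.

t_c ≈ 0.947 d; D_c ≈ 4.67 mg/L; min DO ≈ 5.32 mg/L; x_c ≈ 34.7 km

At the critical point dD/dt = 0, so k_1 L₀ e^(−k_1 t) = k_2 D. Substituting D(t) from the Streeter–Phelps equation and solving for t gives
t_c = ln[(k_2/k_1)(1 − D₀(k_2−k_1)/(k_1 L₀))] / (k_2−k_1).
Here k_2−k_1 = 1.389 d⁻¹ and 1 − D₀(k_2−k_1)/(k_1 L₀) = 1 − 0.958×1.389/(0.441×29.4) = 0.8974, so
t_c = ln(4.150 × 0.8974) / 1.389 = 1.315 / 1.389 = 0.9465 d.
D_c = (k_1/k_2) L₀ e^(−k_1 t_c) = (0.441/1.83) × 29.4 × e^(−0.441×0.9465) = 0.2410 × 29.4 × 0.6587 = 4.667 mg/L.
Minimum DO = C_s − D_c = 9.99 − 4.667 = 5.323 mg/L.
x_c = v t_c = 0.424 m/s × 0.9465 d × 86400 s/d = 34670 m ≈ 34.7 km.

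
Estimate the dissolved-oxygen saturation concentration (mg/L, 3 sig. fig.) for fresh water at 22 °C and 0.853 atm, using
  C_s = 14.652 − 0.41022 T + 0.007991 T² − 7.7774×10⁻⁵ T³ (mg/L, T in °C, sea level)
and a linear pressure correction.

At sea level: C_s = 14.652 − 0.41022×22 + 0.007991×22² − 7.7774×10⁻⁵×22³ = 8.667 mg/L.
Pressure correction: C_s' = 8.667 × 0.853 = 7.393 mg/L.

C_s ≈ 7.39 mg/L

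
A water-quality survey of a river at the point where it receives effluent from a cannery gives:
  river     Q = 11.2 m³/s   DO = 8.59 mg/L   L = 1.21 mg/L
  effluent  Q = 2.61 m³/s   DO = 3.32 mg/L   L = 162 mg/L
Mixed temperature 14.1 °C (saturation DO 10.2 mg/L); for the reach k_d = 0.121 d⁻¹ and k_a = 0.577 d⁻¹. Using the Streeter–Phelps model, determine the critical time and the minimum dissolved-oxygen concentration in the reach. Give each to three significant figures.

Mixed DO = (11.2×8.59 + 2.61×3.32)/(11.2+2.61) = 104.9/13.81 = 7.594 mg/L.
Mixed L₀ = (11.2×1.21 + 2.61×162)/(13.81) = 436.4/13.81 = 31.60 mg/L.
Initial deficit D₀ = C_s − DO₀ = 10.2 − 7.594 = 2.606 mg/L.
t_c = (1/0.4560) ln[(0.577/0.121)(1 − 2.606×0.4560/(0.121×31.60))] = 2.193 × ln(3.286) = 2.609 d.
D_c = (0.121/0.577) × 31.60 × e^(−0.121×2.609) = 0.2097 × 31.60 × 0.7293 = 4.832 mg/L.
Minimum DO = 10.2 − 4.832 = 5.368 mg/L.

t_c ≈ 2.61 d; minimum DO ≈ 5.37 mg/L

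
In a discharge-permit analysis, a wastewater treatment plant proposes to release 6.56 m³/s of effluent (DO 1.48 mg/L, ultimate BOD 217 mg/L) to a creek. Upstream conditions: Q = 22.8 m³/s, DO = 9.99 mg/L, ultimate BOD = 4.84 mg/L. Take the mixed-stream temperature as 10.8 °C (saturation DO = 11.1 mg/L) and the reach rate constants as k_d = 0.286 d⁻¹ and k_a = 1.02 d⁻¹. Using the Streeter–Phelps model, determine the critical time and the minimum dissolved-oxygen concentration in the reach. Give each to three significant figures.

Mixed DO = (22.8×9.99 + 6.56×1.48)/(22.8+6.56) = 237.5/29.36 = 8.089 mg/L.
Mixed L₀ = (22.8×4.84 + 6.56×217)/(29.36) = 1534/29.36 = 52.24 mg/L.
Initial deficit D₀ = C_s − DO₀ = 11.1 − 8.089 = 3.011 mg/L.
t_c = (1/0.7340) ln[(1.02/0.286)(1 − 3.011×0.7340/(0.286×52.24))] = 1.362 × ln(3.039) = 1.514 d.
D_c = (0.286/1.02) × 52.24 × e^(−0.286×1.514) = 0.2804 × 52.24 × 0.6485 = 9.500 mg/L.
Minimum DO = 11.1 − 9.500 = 1.600 mg/L.

t_c ≈ 1.51 d; minimum DO ≈ 1.60 mg/L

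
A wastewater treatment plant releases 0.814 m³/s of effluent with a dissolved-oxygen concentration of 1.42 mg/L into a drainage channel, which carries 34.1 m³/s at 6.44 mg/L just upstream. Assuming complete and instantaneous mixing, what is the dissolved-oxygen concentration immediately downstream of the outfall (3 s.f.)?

Flow-weighted mixing: C = (Q_r C_r + Q_w C_w)/(Q_r + Q_w)
= (34.1×6.44 + 0.814×1.42)/(34.1 + 0.814) = 220.8/34.91 = 6.323 mg/L.

6.32 mg/L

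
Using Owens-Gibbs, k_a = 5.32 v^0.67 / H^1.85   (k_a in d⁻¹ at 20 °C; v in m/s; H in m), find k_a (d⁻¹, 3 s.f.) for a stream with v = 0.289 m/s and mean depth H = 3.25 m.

k_a = 5.32 × 0.289^0.67 / 3.25^1.85 = 5.32 × 0.4353 / 8.851 = 0.2617 d⁻¹.

k_a ≈ 0.262 d⁻¹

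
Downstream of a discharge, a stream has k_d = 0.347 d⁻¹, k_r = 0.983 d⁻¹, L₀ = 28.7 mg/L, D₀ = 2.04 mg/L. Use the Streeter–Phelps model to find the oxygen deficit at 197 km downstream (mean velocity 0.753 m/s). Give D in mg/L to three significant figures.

D ≈ 4.78 mg/L

Travel time t = x/v = 197 km / (0.753 m/s) = 197000 m / 0.753 m/s = 261600 s = 3.028 d.
k_d L₀/(k_r−k_d) = 0.347×28.7/(0.983−0.347) = 9.959/0.6360 = 15.66 mg/L.
e^(−k_d t) = e^(−0.347×3.028) = 0.3497; e^(−k_r t) = e^(−0.983×3.028) = 0.05097.
D = 15.66 × (0.3497 − 0.05097) + 2.04 × 0.05097 = 4.678 + 0.1040 = 4.781 mg/L.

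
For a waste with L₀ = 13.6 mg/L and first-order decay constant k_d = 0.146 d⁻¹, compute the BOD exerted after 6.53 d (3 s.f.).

y ≈ 8.36 mg/L

y_t = L₀(1 − e^(−k_d t)) = 13.6 × (1 − e^(−0.146×6.53))
= 13.6 × (1 − 0.3854) = 13.6 × 0.6146 = 8.358 mg/L.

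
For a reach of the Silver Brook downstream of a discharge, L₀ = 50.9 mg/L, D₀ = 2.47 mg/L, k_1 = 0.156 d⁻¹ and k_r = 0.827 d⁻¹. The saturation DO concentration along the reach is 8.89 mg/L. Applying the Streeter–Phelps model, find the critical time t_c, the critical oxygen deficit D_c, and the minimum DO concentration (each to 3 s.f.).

With k_r/k_1 = 5.301 and 1 − D₀(k_r−k_1)/(k_1 L₀) = 0.7913,
t_c = ln(5.301 × 0.7913) / (0.827 − 0.156) = ln(4.195) / 0.6710 = 1.434/0.6710 = 2.137 d.
L(t_c) = L₀ e^(−k_1 t_c) = 50.9 × 0.7165 = 36.47 mg/L, and at the critical point k_r D_c = k_1 L, so D_c = (0.156/0.827) × 36.47 = 6.880 mg/L.
Minimum DO = C_s − D_c = 8.89 − 6.880 = 2.010 mg/L.

t_c ≈ 2.14 d; D_c ≈ 6.88 mg/L; min DO ≈ 2.01 mg/L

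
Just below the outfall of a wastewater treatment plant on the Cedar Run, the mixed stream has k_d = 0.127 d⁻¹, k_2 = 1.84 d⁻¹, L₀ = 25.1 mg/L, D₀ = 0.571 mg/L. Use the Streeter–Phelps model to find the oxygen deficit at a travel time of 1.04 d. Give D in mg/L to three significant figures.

D ≈ 1.44 mg/L

k_d L₀/(k_2−k_d) = 0.127×25.1/(1.84−0.127) = 3.188/1.713 = 1.861 mg/L.
e^(−k_d t) = e^(−0.127×1.040) = 0.8763; e^(−k_2 t) = e^(−1.84×1.040) = 0.1475.
D = 1.861 × (0.8763 − 0.1475) + 0.571 × 0.1475 = 1.356 + 0.08425 = 1.440 mg/L.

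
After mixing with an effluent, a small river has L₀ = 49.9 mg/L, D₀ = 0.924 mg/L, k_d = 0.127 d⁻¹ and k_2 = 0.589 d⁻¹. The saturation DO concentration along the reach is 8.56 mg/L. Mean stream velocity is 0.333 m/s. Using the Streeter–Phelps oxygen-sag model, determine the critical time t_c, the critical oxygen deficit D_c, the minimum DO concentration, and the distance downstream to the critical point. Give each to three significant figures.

t_c ≈ 3.17 d; D_c ≈ 7.19 mg/L; min DO ≈ 1.37 mg/L; x_c ≈ 91.2 km

With k_2/k_d = 4.638 and 1 − D₀(k_2−k_d)/(k_d L₀) = 0.9326,
t_c = ln(4.638 × 0.9326) / (0.589 − 0.127) = ln(4.325) / 0.4620 = 1.465/0.4620 = 3.170 d.
L(t_c) = L₀ e^(−k_d t_c) = 49.9 × 0.6686 = 33.36 mg/L, and at the critical point k_2 D_c = k_d L, so D_c = (0.127/0.589) × 33.36 = 7.194 mg/L.
Minimum DO = C_s − D_c = 8.56 − 7.194 = 1.366 mg/L.
x_c = v t_c = 0.333 m/s × 3.170 d × 86400 s/d = 91200 m ≈ 91.2 km.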